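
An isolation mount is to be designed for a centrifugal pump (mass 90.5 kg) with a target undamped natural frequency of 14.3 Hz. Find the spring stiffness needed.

731000 N/m

ω_n = 2πf_n = 2π × 14.3 = 89.85 rad/s.
k = m·ω_n² = 90.5 × 89.85² = 90.5 × 8073 = 730600 N/m.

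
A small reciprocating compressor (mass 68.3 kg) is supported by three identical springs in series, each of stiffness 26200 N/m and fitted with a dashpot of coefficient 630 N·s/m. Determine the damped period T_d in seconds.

0.609 s

Series springs: 1/k_eq = 3/26200, so k_eq = 26200/3 = 8733 N/m.
ω_n = √(k_eq/m) = √(8733/68.3) = 11.31 rad/s.
Critical damping c_c = 2√(k_eq·m) = 2√(8733 × 68.3) = 1545 N·s/m, so ζ = c/c_c = 630/1545 = 0.4079.
ω_d = ω_n√(1 − ζ²) = 11.31 × √(1 − 0.166) = 10.32 rad/s.
T_d = 2π/ω_d = 0.6086 s.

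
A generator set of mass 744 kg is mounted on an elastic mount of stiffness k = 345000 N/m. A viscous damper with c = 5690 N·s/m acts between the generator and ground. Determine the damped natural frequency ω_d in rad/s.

ω_n = √(k/m) = √(345000/744) = 21.53 rad/s.
Critical damping c_c = 2√(k·m) = 2√(345000 × 744) = 32040 N·s/m, so ζ = c/c_c = 5690/32040 = 0.1776.
ω_d = ω_n√(1 − ζ²) = 21.53 × √(1 − 0.0315) = 21.19 rad/s.

21.2 rad/s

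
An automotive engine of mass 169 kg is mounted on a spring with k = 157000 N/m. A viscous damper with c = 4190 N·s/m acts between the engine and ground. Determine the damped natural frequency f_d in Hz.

ω_n = √(k/m) = √(157000/169) = 30.48 rad/s.
Critical damping c_c = 2√(k·m) = 2√(157000 × 169) = 10300 N·s/m, so ζ = c/c_c = 4190/10300 = 0.4067.
ω_d = ω_n√(1 − ζ²) = 30.48 × √(1 − 0.165) = 27.84 rad/s.
f_d = ω_d/(2π) = 4.432 Hz.

4.43 Hz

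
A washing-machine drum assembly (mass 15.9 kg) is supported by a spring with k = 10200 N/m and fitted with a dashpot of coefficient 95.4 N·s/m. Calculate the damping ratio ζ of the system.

ω_n = √(k/m) = √(10200/15.9) = 25.33 rad/s.
Critical damping c_c = 2√(k·m) = 2√(10200 × 15.9) = 805.4 N·s/m, so ζ = c/c_c = 95.4/805.4 = 0.1184.

0.118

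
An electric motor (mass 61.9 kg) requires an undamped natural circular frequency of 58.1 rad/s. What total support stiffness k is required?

209000 N/m

k = m·ω_n² = 61.9 × 58.10² = 61.9 × 3376 = 209000 N/m.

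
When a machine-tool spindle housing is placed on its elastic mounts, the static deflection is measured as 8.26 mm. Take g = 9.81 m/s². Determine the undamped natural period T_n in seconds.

ω_n = √(g/δ_st) = √(9.81/0.00826) = √1188 = 34.46 rad/s.
T_n = 2π/ω_n = 6.283/34.46 = 0.1823 s.

0.182 s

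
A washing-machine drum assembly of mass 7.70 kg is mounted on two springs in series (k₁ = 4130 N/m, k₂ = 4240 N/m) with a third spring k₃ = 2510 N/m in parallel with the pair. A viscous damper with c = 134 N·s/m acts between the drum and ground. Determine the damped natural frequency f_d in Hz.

Series pair: k_s = k₁k₂/(k₁+k₂) = (4130)(4240)/(4130 + 4240) = 2092 N/m. In parallel with k₃: k_eq = 2092 + 2510 = 4602 N/m.
ω_n = √(k_eq/m) = √(4602/7.70) = 24.45 rad/s.
Critical damping c_c = 2√(k_eq·m) = 2√(4602 × 7.70) = 376.5 N·s/m, so ζ = c/c_c = 134/376.5 = 0.3559.
ω_d = ω_n√(1 − ζ²) = 24.45 × √(1 − 0.127) = 22.85 rad/s.
f_d = ω_d/(2π) = 3.636 Hz.

3.64 Hz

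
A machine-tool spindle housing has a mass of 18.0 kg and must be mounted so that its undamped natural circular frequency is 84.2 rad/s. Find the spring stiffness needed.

k = m·ω_n² = 18.0 × 84.20² = 18.0 × 7090 = 127600 N/m.

128000 N/m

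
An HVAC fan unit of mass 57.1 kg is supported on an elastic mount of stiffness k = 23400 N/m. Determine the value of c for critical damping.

c_c = 2√(k·m) = 2√(23400 × 57.1) = 2 × 1156 = 2312 N·s/m.

2310 N·s/m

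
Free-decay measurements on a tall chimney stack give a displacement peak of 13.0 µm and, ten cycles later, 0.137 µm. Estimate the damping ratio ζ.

0.0723

Logarithmic decrement δ = (1/n)·ln(x₀/x_n) = (1/10)·ln(13.0/0.137) = (1/10)·ln(94.89) = 0.4553.
ζ = δ/√(4π² + δ²) = 0.4553/√(39.48 + 0.207) = 0.4553/6.300 = 0.07227.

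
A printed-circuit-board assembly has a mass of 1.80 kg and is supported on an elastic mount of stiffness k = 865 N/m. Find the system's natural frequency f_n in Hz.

ω_n = √(k/m) = √(865.0/1.80) = √480.6 = 21.92 rad/s.
f_n = ω_n/(2π) = 21.92/6.283 = 3.489 Hz.

3.49 Hz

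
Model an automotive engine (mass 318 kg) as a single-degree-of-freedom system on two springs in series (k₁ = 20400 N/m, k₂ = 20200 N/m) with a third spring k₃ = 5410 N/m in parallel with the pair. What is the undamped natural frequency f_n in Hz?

1.11 Hz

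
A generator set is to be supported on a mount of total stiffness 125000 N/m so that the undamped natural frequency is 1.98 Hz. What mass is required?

808 kg

ω_n = 2πf_n = 2π × 1.98 = 12.44 rad/s.
m = k/ω_n² = 125000/12.44² = 125000/154.8 = 807.6 kg.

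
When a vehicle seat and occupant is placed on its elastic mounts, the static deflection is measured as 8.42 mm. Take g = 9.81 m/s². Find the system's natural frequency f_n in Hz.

5.43 Hz

ω_n = √(g/δ_st) = √(9.81/0.00842) = √1165 = 34.13 rad/s.
f_n = ω_n/(2π) = 34.13/6.283 = 5.432 Hz.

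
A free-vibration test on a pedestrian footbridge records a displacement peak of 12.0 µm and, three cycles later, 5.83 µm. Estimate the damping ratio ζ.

Logarithmic decrement δ = (1/n)·ln(x₀/x_n) = (1/3)·ln(12.0/5.83) = (1/3)·ln(2.058) = 0.2406.
ζ = δ/√(4π² + δ²) = 0.2406/√(39.48 + 0.0579) = 0.2406/6.288 = 0.03827.

0.0383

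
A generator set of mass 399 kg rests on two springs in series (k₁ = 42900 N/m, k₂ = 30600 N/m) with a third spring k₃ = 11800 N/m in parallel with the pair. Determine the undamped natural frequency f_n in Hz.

1.37 Hz

Series pair: k_s = k₁k₂/(k₁+k₂) = (42900)(30600)/(42900 + 30600) = 17860 N/m. In parallel with k₃: k_eq = 17860 + 11800 = 29660 N/m.
ω_n = √(k_eq/m) = √(29660/399) = √74.34 = 8.622 rad/s.
f_n = ω_n/(2π) = 8.622/6.283 = 1.372 Hz.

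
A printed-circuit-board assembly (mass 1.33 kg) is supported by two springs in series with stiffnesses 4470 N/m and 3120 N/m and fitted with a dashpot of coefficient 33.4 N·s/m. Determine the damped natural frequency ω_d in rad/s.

Series springs: 1/k_eq = 1/4470 + 1/3120 = 0.0005442, so k_eq = 1837 N/m.
ω_n = √(k_eq/m) = √(1837/1.33) = 37.17 rad/s.
Critical damping c_c = 2√(k_eq·m) = 2√(1837 × 1.33) = 98.87 N·s/m, so ζ = c/c_c = 33.4/98.87 = 0.3378.
ω_d = ω_n√(1 − ζ²) = 37.17 × √(1 − 0.114) = 34.98 rad/s.

35.0 rad/s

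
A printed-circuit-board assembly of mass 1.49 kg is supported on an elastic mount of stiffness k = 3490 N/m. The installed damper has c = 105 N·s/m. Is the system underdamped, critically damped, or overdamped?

underdamped

c_c = 2√(k·m) = 144.2 N·s/m; ζ = c/c_c = 105/144.2 = 0.728.
Since ζ < 1 the system is underdamped.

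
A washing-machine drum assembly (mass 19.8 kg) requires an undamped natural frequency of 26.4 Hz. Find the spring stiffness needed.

545000 N/m

ω_n = 2πf_n = 2π × 26.4 = 165.9 rad/s.
k = m·ω_n² = 19.8 × 165.9² = 19.8 × 27510 = 544800 N/m.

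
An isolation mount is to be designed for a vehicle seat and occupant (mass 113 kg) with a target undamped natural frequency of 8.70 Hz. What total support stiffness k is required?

ω_n = 2πf_n = 2π × 8.70 = 54.66 rad/s.
k = m·ω_n² = 113 × 54.66² = 113 × 2988 = 337700 N/m.

338000 N/m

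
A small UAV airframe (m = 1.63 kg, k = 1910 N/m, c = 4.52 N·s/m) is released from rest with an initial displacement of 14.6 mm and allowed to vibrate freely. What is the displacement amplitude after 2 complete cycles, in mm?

ζ = c/(2√(km)) = 4.52/(2√(1910 × 1.63)) = 4.52/111.6 = 0.04050.
Logarithmic decrement δ = 2πζ/√(1 − ζ²) = 2π × 0.04050/√(1 − 0.00164) = 0.2547.
After n cycles, x_n/x₀ = e^(−nδ), so x_2 = 14.6 × e^(−2 × 0.2547) = 14.6 × 0.6009 = 8.772 mm.

8.77 mm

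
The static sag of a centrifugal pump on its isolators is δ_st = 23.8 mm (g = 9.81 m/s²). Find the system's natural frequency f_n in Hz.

ω_n = √(g/δ_st) = √(9.81/0.0238) = √412.2 = 20.30 rad/s.
f_n = ω_n/(2π) = 20.30/6.283 = 3.231 Hz.

3.23 Hz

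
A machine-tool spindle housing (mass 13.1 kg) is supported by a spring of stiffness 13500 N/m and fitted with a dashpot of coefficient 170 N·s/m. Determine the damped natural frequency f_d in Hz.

ω_n = √(k/m) = √(13500/13.1) = 32.10 rad/s.
Critical damping c_c = 2√(k·m) = 2√(13500 × 13.1) = 841.1 N·s/m, so ζ = c/c_c = 170/841.1 = 0.2021.
ω_d = ω_n√(1 − ζ²) = 32.10 × √(1 − 0.0409) = 31.44 rad/s.
f_d = ω_d/(2π) = 5.004 Hz.

5.00 Hz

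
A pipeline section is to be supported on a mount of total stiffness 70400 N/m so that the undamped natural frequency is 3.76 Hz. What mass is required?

126 kg

ω_n = 2πf_n = 2π × 3.76 = 23.62 rad/s.
m = k/ω_n² = 70400/23.62² = 70400/558.1 = 126.1 kg.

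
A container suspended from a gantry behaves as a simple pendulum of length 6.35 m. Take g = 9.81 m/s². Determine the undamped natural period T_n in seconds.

5.06 s

For a simple pendulum ω_n = √(g/L) = √(9.81/6.35) = √1.545 = 1.243 rad/s.
T_n = 2π/ω_n = 6.283/1.243 = 5.055 s.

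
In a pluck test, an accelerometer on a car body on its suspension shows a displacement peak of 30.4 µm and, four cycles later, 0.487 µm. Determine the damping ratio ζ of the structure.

Logarithmic decrement δ = (1/n)·ln(x₀/x_n) = (1/4)·ln(30.4/0.487) = (1/4)·ln(62.42) = 1.033.
ζ = δ/√(4π² + δ²) = 1.033/√(39.48 + 1.07) = 1.033/6.368 = 0.1623.

0.162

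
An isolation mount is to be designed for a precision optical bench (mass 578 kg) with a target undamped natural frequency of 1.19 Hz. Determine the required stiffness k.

32300 N/m

ω_n = 2πf_n = 2π × 1.19 = 7.477 rad/s.
k = m·ω_n² = 578 × 7.477² = 578 × 55.91 = 32310 N/m.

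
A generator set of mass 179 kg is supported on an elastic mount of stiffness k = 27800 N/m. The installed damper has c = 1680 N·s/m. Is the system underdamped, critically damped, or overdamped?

c_c = 2√(k·m) = 4461 N·s/m; ζ = c/c_c = 1680/4461 = 0.377.
Since ζ < 1 the system is underdamped.

underdamped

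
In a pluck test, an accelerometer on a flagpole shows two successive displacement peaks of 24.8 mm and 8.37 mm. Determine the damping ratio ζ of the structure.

0.170

Logarithmic decrement δ = (1/n)·ln(x₀/x_n) = (1/1)·ln(24.8/8.37) = (1/1)·ln(2.963) = 1.086.
ζ = δ/√(4π² + δ²) = 1.086/√(39.48 + 1.18) = 1.086/6.376 = 0.1703.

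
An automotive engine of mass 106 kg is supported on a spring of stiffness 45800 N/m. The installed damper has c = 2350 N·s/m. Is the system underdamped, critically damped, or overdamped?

c_c = 2√(k·m) = 4407 N·s/m; ζ = c/c_c = 2350/4407 = 0.533.
Since ζ < 1 the system is underdamped.

underdamped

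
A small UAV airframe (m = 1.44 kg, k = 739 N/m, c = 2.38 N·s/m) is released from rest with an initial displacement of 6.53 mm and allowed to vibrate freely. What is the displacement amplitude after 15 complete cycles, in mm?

0.209 mm

ζ = c/(2√(km)) = 2.38/(2√(739 × 1.44)) = 2.38/65.24 = 0.03648.
Logarithmic decrement δ = 2πζ/√(1 − ζ²) = 2π × 0.03648/√(1 − 0.00133) = 0.2294.
After n cycles, x_n/x₀ = e^(−nδ), so x_15 = 6.53 × e^(−15 × 0.2294) = 6.53 × 0.03205 = 0.2093 mm.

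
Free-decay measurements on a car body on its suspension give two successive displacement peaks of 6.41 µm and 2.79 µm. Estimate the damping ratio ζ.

0.131

Logarithmic decrement δ = (1/n)·ln(x₀/x_n) = (1/1)·ln(6.41/2.79) = (1/1)·ln(2.297) = 0.8318.
ζ = δ/√(4π² + δ²) = 0.8318/√(39.48 + 0.692) = 0.8318/6.338 = 0.1312.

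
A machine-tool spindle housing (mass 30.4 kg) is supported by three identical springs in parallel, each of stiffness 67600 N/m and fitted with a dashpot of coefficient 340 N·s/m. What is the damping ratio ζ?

0.0685

Parallel springs add: k_eq = 3 × 67600 = 202800 N/m.
ω_n = √(k_eq/m) = √(202800/30.4) = 81.68 rad/s.
Critical damping c_c = 2√(k_eq·m) = 2√(202800 × 30.4) = 4966 N·s/m, so ζ = c/c_c = 340/4966 = 0.06847.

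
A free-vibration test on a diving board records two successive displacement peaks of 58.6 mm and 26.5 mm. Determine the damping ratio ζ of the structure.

0.125

Logarithmic decrement δ = (1/n)·ln(x₀/x_n) = (1/1)·ln(58.6/26.5) = (1/1)·ln(2.211) = 0.7936.
ζ = δ/√(4π² + δ²) = 0.7936/√(39.48 + 0.630) = 0.7936/6.333 = 0.1253.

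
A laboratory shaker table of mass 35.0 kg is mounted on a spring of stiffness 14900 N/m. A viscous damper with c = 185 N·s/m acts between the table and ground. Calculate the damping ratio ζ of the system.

0.128

ω_n = √(k/m) = √(14900/35.0) = 20.63 rad/s.
Critical damping c_c = 2√(k·m) = 2√(14900 × 35.0) = 1444 N·s/m, so ζ = c/c_c = 185/1444 = 0.1281.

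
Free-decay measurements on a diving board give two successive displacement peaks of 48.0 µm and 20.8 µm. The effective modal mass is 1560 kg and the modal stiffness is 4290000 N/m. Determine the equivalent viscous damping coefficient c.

Logarithmic decrement δ = (1/n)·ln(x₀/x_n) = (1/1)·ln(48.0/20.8) = (1/1)·ln(2.308) = 0.8362.
ζ = δ/√(4π² + δ²) = 0.8362/√(39.48 + 0.699) = 0.8362/6.339 = 0.1319.
c = ζ · 2√(km) = 0.1319 × 2√(4290000 × 1560) = 0.1319 × 163600 = 21590 N·s/m.

21600 N·s/m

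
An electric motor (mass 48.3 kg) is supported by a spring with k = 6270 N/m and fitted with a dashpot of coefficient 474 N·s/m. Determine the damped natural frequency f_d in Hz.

1.64 Hz

ω_n = √(k/m) = √(6270/48.3) = 11.39 rad/s.
Critical damping c_c = 2√(k·m) = 2√(6270 × 48.3) = 1101 N·s/m, so ζ = c/c_c = 474/1101 = 0.4307.
ω_d = ω_n√(1 − ζ²) = 11.39 × √(1 − 0.185) = 10.28 rad/s.
f_d = ω_d/(2π) = 1.637 Hz.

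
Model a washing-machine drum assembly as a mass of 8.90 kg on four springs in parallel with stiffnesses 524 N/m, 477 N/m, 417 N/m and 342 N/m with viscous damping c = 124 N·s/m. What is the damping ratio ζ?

Parallel springs add: k_eq = 524 + 477 + 417 + 342 = 1760 N/m.
ω_n = √(k_eq/m) = √(1760/8.90) = 14.06 rad/s.
Critical damping c_c = 2√(k_eq·m) = 2√(1760 × 8.90) = 250.3 N·s/m, so ζ = c/c_c = 124/250.3 = 0.4954.

0.495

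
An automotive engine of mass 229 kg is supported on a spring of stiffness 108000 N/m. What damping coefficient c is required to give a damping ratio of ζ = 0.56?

c_c = 2√(k·m) = 2√(108000 × 229) = 9946 N·s/m.
c = ζ·c_c = 0.56 × 9946 = 5570 N·s/m.

5570 N·s/m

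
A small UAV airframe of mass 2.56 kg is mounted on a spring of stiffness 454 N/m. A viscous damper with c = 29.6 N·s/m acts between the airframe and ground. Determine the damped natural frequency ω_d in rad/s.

ω_n = √(k/m) = √(454.0/2.56) = 13.32 rad/s.
Critical damping c_c = 2√(k·m) = 2√(454.0 × 2.56) = 68.18 N·s/m, so ζ = c/c_c = 29.6/68.18 = 0.4341.
ω_d = ω_n√(1 − ζ²) = 13.32 × √(1 − 0.188) = 12.00 rad/s.

12.0 rad/s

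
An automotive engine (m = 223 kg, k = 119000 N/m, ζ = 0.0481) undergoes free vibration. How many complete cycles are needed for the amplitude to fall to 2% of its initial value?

Logarithmic decrement δ = 2πζ/√(1 − ζ²) = 2π × 0.04810/√(1 − 0.00231) = 0.3026.
x_n/x₀ = e^(−nδ) ≤ 0.02; take ln: n ≥ ln(1/0.02)/δ = 3.912/0.3026 = 12.93.
So 13 complete cycles are required.

13 cycles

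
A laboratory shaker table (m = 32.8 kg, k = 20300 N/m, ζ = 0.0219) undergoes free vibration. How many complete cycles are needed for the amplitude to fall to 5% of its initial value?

22 cycles

Logarithmic decrement δ = 2πζ/√(1 − ζ²) = 2π × 0.02190/√(1 − 0.000480) = 0.1376.
x_n/x₀ = e^(−nδ) ≤ 0.05; take ln: n ≥ ln(1/0.05)/δ = 2.996/0.1376 = 21.77.
So 22 complete cycles are required.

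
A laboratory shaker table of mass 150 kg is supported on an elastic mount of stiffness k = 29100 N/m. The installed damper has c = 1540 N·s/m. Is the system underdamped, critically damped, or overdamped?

underdamped

c_c = 2√(k·m) = 4179 N·s/m; ζ = c/c_c = 1540/4179 = 0.369.
Since ζ < 1 the system is underdamped.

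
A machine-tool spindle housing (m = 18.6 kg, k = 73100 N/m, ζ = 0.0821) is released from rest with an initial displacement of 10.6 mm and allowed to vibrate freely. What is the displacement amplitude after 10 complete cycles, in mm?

0.0599 mm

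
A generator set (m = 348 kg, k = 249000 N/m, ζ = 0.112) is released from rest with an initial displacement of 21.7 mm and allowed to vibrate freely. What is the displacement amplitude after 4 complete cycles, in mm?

Logarithmic decrement δ = 2πζ/√(1 − ζ²) = 2π × 0.1120/√(1 − 0.0125) = 0.7082.
After n cycles, x_n/x₀ = e^(−nδ), so x_4 = 21.7 × e^(−4 × 0.7082) = 21.7 × 0.05885 = 1.277 mm.

1.28 mm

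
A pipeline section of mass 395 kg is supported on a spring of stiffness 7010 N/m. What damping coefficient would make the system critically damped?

3330 N·s/m

c_c = 2√(k·m) = 2√(7010 × 395) = 2 × 1664 = 3328 N·s/m.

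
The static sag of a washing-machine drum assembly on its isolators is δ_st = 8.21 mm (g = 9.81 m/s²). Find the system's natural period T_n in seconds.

ω_n = √(g/δ_st) = √(9.81/0.00821) = √1195 = 34.57 rad/s.
T_n = 2π/ω_n = 6.283/34.57 = 0.1818 s.

0.182 s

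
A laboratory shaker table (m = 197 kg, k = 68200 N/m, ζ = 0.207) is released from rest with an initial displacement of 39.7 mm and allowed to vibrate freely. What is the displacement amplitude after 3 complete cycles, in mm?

Logarithmic decrement δ = 2πζ/√(1 − ζ²) = 2π × 0.2070/√(1 − 0.0428) = 1.329.
After n cycles, x_n/x₀ = e^(−nδ), so x_3 = 39.7 × e^(−3 × 1.329) = 39.7 × 0.01853 = 0.7357 mm.

0.736 mm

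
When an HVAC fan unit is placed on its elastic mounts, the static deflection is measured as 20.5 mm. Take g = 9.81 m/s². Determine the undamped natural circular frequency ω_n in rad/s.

ω_n = √(g/δ_st) = √(9.81/0.0205) = √478.5 = 21.88 rad/s.

21.9 rad/s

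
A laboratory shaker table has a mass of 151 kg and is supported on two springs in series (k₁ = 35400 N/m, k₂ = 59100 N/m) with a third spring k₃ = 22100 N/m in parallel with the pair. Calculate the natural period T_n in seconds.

0.367 s

Series pair: k_s = k₁k₂/(k₁+k₂) = (35400)(59100)/(35400 + 59100) = 22140 N/m. In parallel with k₃: k_eq = 22140 + 22100 = 44240 N/m.
ω_n = √(k_eq/m) = √(44240/151) = √293.0 = 17.12 rad/s.
T_n = 2π/ω_n = 6.283/17.12 = 0.3671 s.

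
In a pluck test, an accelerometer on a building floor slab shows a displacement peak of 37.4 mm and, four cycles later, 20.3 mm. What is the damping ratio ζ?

0.0243

Logarithmic decrement δ = (1/n)·ln(x₀/x_n) = (1/4)·ln(37.4/20.3) = (1/4)·ln(1.842) = 0.1528.
ζ = δ/√(4π² + δ²) = 0.1528/√(39.48 + 0.0233) = 0.1528/6.285 = 0.02431.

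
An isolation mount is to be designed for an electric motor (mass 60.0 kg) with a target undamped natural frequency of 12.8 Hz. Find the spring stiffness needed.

388000 N/m

ω_n = 2πf_n = 2π × 12.8 = 80.42 rad/s.
k = m·ω_n² = 60.0 × 80.42² = 60.0 × 6468 = 388100 N/m.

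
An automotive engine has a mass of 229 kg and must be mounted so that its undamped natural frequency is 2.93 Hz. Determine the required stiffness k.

77600 N/m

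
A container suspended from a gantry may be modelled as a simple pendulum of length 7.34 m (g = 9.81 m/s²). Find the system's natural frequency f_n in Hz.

For a simple pendulum ω_n = √(g/L) = √(9.81/7.34) = √1.337 = 1.156 rad/s.
f_n = ω_n/(2π) = 1.156/6.283 = 0.1840 Hz.

0.184 Hz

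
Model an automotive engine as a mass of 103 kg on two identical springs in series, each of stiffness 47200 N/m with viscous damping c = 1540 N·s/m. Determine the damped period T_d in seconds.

0.477 s

Series springs: 1/k_eq = 2/47200, so k_eq = 47200/2 = 23600 N/m.
ω_n = √(k_eq/m) = √(23600/103) = 15.14 rad/s.
Critical damping c_c = 2√(k_eq·m) = 2√(23600 × 103) = 3118 N·s/m, so ζ = c/c_c = 1540/3118 = 0.4939.
ω_d = ω_n√(1 − ζ²) = 15.14 × √(1 − 0.244) = 13.16 rad/s.
T_d = 2π/ω_d = 0.4774 s.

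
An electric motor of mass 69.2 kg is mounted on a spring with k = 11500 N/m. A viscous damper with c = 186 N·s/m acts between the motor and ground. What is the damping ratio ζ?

0.104

ω_n = √(k/m) = √(11500/69.2) = 12.89 rad/s.
Critical damping c_c = 2√(k·m) = 2√(11500 × 69.2) = 1784 N·s/m, so ζ = c/c_c = 186/1784 = 0.1043.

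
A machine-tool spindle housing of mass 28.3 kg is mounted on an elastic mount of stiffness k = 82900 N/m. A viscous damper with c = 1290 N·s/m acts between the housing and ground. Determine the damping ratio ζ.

ω_n = √(k/m) = √(82900/28.3) = 54.12 rad/s.
Critical damping c_c = 2√(k·m) = 2√(82900 × 28.3) = 3063 N·s/m, so ζ = c/c_c = 1290/3063 = 0.4211.

0.421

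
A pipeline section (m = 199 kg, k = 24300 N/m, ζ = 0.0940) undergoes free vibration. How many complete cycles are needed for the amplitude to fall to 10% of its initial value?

Logarithmic decrement δ = 2πζ/√(1 − ζ²) = 2π × 0.09400/√(1 − 0.00884) = 0.5932.
x_n/x₀ = e^(−nδ) ≤ 0.1; take ln: n ≥ ln(1/0.1)/δ = 2.303/0.5932 = 3.881.
So 4 complete cycles are required.

4 cycles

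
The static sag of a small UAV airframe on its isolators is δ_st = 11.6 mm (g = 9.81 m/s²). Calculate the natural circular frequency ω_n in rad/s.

ω_n = √(g/δ_st) = √(9.81/0.0116) = √845.7 = 29.08 rad/s.

29.1 rad/s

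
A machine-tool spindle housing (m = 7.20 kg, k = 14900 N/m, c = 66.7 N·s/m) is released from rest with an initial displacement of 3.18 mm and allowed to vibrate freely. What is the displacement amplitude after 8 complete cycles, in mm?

0.0185 mm

ζ = c/(2√(km)) = 66.7/(2√(14900 × 7.20)) = 66.7/655.1 = 0.1018.
Logarithmic decrement δ = 2πζ/√(1 − ζ²) = 2π × 0.1018/√(1 − 0.0104) = 0.6431.
After n cycles, x_n/x₀ = e^(−nδ), so x_8 = 3.18 × e^(−8 × 0.6431) = 3.18 × 0.005830 = 0.01854 mm.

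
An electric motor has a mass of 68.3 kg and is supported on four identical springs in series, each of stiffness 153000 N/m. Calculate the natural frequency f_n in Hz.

3.77 Hz

Series springs: 1/k_eq = 4/153000, so k_eq = 153000/4 = 38250 N/m.
ω_n = √(k_eq/m) = √(38250/68.3) = √560.0 = 23.66 rad/s.
f_n = ω_n/(2π) = 23.66/6.283 = 3.766 Hz.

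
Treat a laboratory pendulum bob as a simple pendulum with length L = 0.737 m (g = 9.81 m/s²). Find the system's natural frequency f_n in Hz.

0.581 Hz

For a simple pendulum ω_n = √(g/L) = √(9.81/0.737) = √13.31 = 3.648 rad/s.
f_n = ω_n/(2π) = 3.648/6.283 = 0.5807 Hz.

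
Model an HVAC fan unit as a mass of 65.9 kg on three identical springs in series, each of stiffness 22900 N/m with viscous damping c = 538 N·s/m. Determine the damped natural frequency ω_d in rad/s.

9.96 rad/s

Series springs: 1/k_eq = 3/22900, so k_eq = 22900/3 = 7633 N/m.
ω_n = √(k_eq/m) = √(7633/65.9) = 10.76 rad/s.
Critical damping c_c = 2√(k_eq·m) = 2√(7633 × 65.9) = 1419 N·s/m, so ζ = c/c_c = 538/1419 = 0.3793.
ω_d = ω_n√(1 − ζ²) = 10.76 × √(1 − 0.144) = 9.958 rad/s.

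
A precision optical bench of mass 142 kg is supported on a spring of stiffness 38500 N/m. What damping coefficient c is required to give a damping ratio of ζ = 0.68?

3180 N·s/m

c_c = 2√(k·m) = 2√(38500 × 142) = 4676 N·s/m.
c = ζ·c_c = 0.68 × 4676 = 3180 N·s/m.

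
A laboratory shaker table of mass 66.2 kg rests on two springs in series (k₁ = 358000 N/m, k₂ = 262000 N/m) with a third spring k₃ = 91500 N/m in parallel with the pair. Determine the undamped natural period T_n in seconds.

0.104 s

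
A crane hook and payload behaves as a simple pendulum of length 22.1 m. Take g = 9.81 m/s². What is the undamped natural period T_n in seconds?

9.43 s

For a simple pendulum ω_n = √(g/L) = √(9.81/22.1) = √0.4439 = 0.6663 rad/s.
T_n = 2π/ω_n = 6.283/0.6663 = 9.431 s.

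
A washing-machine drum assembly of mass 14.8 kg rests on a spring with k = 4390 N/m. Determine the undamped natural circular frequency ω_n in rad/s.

ω_n = √(k/m) = √(4390/14.8) = √296.6 = 17.22 rad/s.

17.2 rad/s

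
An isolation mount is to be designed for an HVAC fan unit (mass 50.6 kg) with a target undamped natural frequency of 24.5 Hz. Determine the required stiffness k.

ω_n = 2πf_n = 2π × 24.5 = 153.9 rad/s.
k = m·ω_n² = 50.6 × 153.9² = 50.6 × 23700 = 1199000 N/m.

1200000 N/m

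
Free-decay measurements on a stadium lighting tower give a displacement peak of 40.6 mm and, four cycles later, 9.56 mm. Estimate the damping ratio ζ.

0.0574

Logarithmic decrement δ = (1/n)·ln(x₀/x_n) = (1/4)·ln(40.6/9.56) = (1/4)·ln(4.247) = 0.3615.
ζ = δ/√(4π² + δ²) = 0.3615/√(39.48 + 0.131) = 0.3615/6.294 = 0.05745.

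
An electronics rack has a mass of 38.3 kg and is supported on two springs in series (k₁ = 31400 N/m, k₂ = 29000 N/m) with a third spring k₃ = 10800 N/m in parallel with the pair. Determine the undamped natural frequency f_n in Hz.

4.14 Hz

Series pair: k_s = k₁k₂/(k₁+k₂) = (31400)(29000)/(31400 + 29000) = 15080 N/m. In parallel with k₃: k_eq = 15080 + 10800 = 25880 N/m.
ω_n = √(k_eq/m) = √(25880/38.3) = √675.6 = 25.99 rad/s.
f_n = ω_n/(2π) = 25.99/6.283 = 4.137 Hz.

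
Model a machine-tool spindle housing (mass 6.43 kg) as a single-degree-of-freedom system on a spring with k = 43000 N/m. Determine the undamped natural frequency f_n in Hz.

13.0 Hz

ω_n = √(k/m) = √(43000/6.43) = √6687 = 81.78 rad/s.
f_n = ω_n/(2π) = 81.78/6.283 = 13.02 Hz.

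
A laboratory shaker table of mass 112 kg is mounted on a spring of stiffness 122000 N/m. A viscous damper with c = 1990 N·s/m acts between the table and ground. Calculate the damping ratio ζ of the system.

0.269

ω_n = √(k/m) = √(122000/112) = 33.00 rad/s.
Critical damping c_c = 2√(k·m) = 2√(122000 × 112) = 7393 N·s/m, so ζ = c/c_c = 1990/7393 = 0.2692.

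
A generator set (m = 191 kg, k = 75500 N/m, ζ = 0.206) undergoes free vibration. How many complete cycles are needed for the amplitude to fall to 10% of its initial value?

2 cycles

Logarithmic decrement δ = 2πζ/√(1 − ζ²) = 2π × 0.2060/√(1 − 0.0424) = 1.323.
x_n/x₀ = e^(−nδ) ≤ 0.1; take ln: n ≥ ln(1/0.1)/δ = 2.303/1.323 = 1.741.
So 2 complete cycles are required.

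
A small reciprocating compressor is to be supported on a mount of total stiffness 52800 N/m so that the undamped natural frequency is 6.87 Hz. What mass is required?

28.3 kg

ω_n = 2πf_n = 2π × 6.87 = 43.17 rad/s.
m = k/ω_n² = 52800/43.17² = 52800/1863 = 28.34 kg.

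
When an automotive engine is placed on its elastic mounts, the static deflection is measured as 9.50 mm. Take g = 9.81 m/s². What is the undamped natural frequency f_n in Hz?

5.11 Hz

ω_n = √(g/δ_st) = √(9.81/0.00950) = √1033 = 32.13 rad/s.
f_n = ω_n/(2π) = 32.13/6.283 = 5.114 Hz.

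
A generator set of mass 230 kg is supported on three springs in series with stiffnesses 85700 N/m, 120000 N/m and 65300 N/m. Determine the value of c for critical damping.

5100 N·s/m

Series springs: 1/k_eq = 1/85700 + 1/120000 + 1/65300 = 3.532×10^-5, so k_eq = 28320 N/m.
c_c = 2√(k_eq·m) = 2√(28320 × 230) = 2 × 2552 = 5104 N·s/m.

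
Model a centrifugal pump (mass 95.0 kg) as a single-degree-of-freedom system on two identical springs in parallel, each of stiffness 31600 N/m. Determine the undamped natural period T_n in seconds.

0.244 s

Parallel springs add: k_eq = 2 × 31600 = 63200 N/m.
ω_n = √(k_eq/m) = √(63200/95.0) = √665.3 = 25.79 rad/s.
T_n = 2π/ω_n = 6.283/25.79 = 0.2436 s.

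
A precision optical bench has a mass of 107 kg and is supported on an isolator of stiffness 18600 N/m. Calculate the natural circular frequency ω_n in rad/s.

ω_n = √(k/m) = √(18600/107) = √173.8 = 13.18 rad/s.

13.2 rad/s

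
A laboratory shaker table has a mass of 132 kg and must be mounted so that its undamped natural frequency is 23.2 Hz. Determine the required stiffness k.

2800000 N/m

ω_n = 2πf_n = 2π × 23.2 = 145.8 rad/s.
k = m·ω_n² = 132 × 145.8² = 132 × 21250 = 2805000 N/m.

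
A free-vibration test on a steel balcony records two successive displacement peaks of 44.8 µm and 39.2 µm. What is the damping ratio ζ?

0.0212

Logarithmic decrement δ = (1/n)·ln(x₀/x_n) = (1/1)·ln(44.8/39.2) = (1/1)·ln(1.143) = 0.1335.
ζ = δ/√(4π² + δ²) = 0.1335/√(39.48 + 0.0178) = 0.1335/6.285 = 0.02125.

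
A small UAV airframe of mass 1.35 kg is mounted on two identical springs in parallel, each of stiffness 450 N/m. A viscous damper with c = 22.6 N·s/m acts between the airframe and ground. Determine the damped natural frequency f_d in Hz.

Parallel springs add: k_eq = 2 × 450 = 900.0 N/m.
ω_n = √(k_eq/m) = √(900.0/1.35) = 25.82 rad/s.
Critical damping c_c = 2√(k_eq·m) = 2√(900.0 × 1.35) = 69.71 N·s/m, so ζ = c/c_c = 22.6/69.71 = 0.3242.
ω_d = ω_n√(1 − ζ²) = 25.82 × √(1 − 0.105) = 24.43 rad/s.
f_d = ω_d/(2π) = 3.887 Hz.

3.89 Hz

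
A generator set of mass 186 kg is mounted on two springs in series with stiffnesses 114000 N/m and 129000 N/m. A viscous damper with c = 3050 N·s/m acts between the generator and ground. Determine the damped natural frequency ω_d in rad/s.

16.1 rad/s

Series springs: 1/k_eq = 1/114000 + 1/129000 = 1.652×10^-5, so k_eq = 60520 N/m.
ω_n = √(k_eq/m) = √(60520/186) = 18.04 rad/s.
Critical damping c_c = 2√(k_eq·m) = 2√(60520 × 186) = 6710 N·s/m, so ζ = c/c_c = 3050/6710 = 0.4545.
ω_d = ω_n√(1 − ζ²) = 18.04 × √(1 − 0.207) = 16.07 rad/s.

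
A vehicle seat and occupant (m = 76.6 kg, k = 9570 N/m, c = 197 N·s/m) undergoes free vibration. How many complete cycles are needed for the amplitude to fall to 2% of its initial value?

ζ = c/(2√(km)) = 197/(2√(9570 × 76.6)) = 197/1712 = 0.1150.
Logarithmic decrement δ = 2πζ/√(1 − ζ²) = 2π × 0.1150/√(1 − 0.0132) = 0.7277.
x_n/x₀ = e^(−nδ) ≤ 0.02; take ln: n ≥ ln(1/0.02)/δ = 3.912/0.7277 = 5.376.
So 6 complete cycles are required.

6 cycles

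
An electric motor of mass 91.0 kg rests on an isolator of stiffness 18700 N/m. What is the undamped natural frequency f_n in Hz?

2.28 Hz

ω_n = √(k/m) = √(18700/91.0) = √205.5 = 14.34 rad/s.
f_n = ω_n/(2π) = 14.34/6.283 = 2.281 Hz.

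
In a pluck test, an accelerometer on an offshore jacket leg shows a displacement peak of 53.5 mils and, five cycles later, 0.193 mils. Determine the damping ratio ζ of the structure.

0.176

Logarithmic decrement δ = (1/n)·ln(x₀/x_n) = (1/5)·ln(53.5/0.193) = (1/5)·ln(277.2) = 1.125.
ζ = δ/√(4π² + δ²) = 1.125/√(39.48 + 1.27) = 1.125/6.383 = 0.1762.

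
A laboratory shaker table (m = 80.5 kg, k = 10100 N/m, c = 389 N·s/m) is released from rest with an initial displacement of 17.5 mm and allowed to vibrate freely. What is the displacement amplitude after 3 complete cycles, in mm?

0.272 mm

ζ = c/(2√(km)) = 389/(2√(10100 × 80.5)) = 389/1803 = 0.2157.
Logarithmic decrement δ = 2πζ/√(1 − ζ²) = 2π × 0.2157/√(1 − 0.0465) = 1.388.
After n cycles, x_n/x₀ = e^(−nδ), so x_3 = 17.5 × e^(−3 × 1.388) = 17.5 × 0.01555 = 0.2720 mm.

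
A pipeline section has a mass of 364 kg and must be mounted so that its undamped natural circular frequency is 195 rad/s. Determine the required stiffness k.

13800000 N/m

k = m·ω_n² = 364 × 195.0² = 364 × 38020 = 13840000 N/m.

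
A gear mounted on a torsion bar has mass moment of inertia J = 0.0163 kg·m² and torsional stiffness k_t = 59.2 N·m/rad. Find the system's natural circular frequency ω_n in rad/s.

60.3 rad/s

ω_n = √(k_t/J) = √(59.2/0.0163) = √3632 = 60.27 rad/s.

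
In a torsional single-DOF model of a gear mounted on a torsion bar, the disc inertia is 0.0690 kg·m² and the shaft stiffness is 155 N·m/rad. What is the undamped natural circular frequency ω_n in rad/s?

ω_n = √(k_t/J) = √(155/0.0690) = √2246 = 47.40 rad/s.

47.4 rad/s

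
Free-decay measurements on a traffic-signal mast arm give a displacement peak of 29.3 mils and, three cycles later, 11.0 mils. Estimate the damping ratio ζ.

0.0519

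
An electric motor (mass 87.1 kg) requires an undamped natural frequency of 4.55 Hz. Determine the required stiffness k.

71200 N/m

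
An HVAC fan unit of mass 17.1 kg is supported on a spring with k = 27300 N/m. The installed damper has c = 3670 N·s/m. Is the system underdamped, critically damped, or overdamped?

overdamped

c_c = 2√(k·m) = 1366 N·s/m; ζ = c/c_c = 3670/1366 = 2.69.
Since ζ > 1 the system is overdamped.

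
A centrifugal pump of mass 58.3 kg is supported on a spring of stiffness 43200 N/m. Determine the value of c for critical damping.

c_c = 2√(k·m) = 2√(43200 × 58.3) = 2 × 1587 = 3174 N·s/m.

3170 N·s/m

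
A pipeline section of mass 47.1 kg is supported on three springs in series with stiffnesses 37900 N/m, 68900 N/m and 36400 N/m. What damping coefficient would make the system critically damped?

1660 N·s/m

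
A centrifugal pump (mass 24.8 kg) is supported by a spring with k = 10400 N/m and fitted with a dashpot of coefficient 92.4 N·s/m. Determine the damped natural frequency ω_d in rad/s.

20.4 rad/s

ω_n = √(k/m) = √(10400/24.8) = 20.48 rad/s.
Critical damping c_c = 2√(k·m) = 2√(10400 × 24.8) = 1016 N·s/m, so ζ = c/c_c = 92.4/1016 = 0.09097.
ω_d = ω_n√(1 − ζ²) = 20.48 × √(1 − 0.00828) = 20.39 rad/s.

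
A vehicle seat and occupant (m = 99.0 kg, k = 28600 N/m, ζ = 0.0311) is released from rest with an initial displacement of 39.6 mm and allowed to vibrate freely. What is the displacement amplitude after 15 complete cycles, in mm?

2.11 mm

Logarithmic decrement δ = 2πζ/√(1 − ζ²) = 2π × 0.03110/√(1 − 0.000967) = 0.1955.
After n cycles, x_n/x₀ = e^(−nδ), so x_15 = 39.6 × e^(−15 × 0.1955) = 39.6 × 0.05326 = 2.109 mm.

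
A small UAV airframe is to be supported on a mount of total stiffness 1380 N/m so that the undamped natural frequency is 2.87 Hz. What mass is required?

ω_n = 2πf_n = 2π × 2.87 = 18.03 rad/s.
m = k/ω_n² = 1380/18.03² = 1380/325.2 = 4.244 kg.

4.24 kg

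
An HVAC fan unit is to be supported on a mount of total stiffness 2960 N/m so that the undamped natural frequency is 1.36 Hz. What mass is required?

ω_n = 2πf_n = 2π × 1.36 = 8.545 rad/s.
m = k/ω_n² = 2960/8.545² = 2960/73.02 = 40.54 kg.

40.5 kg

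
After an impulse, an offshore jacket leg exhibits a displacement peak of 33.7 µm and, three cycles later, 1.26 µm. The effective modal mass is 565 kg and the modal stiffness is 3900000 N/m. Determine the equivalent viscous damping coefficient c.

Logarithmic decrement δ = (1/n)·ln(x₀/x_n) = (1/3)·ln(33.7/1.26) = (1/3)·ln(26.75) = 1.095.
ζ = δ/√(4π² + δ²) = 1.095/√(39.48 + 1.20) = 1.095/6.378 = 0.1718.
c = ζ · 2√(km) = 0.1718 × 2√(3900000 × 565) = 0.1718 × 93880 = 16130 N·s/m.

16100 N·s/m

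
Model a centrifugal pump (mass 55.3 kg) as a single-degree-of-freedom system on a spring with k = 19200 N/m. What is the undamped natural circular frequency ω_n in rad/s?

ω_n = √(k/m) = √(19200/55.3) = √347.2 = 18.63 rad/s.

18.6 rad/s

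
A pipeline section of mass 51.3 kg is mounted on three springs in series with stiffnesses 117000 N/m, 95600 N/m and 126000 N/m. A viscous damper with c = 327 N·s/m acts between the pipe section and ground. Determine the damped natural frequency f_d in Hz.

Series springs: 1/k_eq = 1/117000 + 1/95600 + 1/126000 = 2.694×10^-5, so k_eq = 37110 N/m.
ω_n = √(k_eq/m) = √(37110/51.3) = 26.90 rad/s.
Critical damping c_c = 2√(k_eq·m) = 2√(37110 × 51.3) = 2760 N·s/m, so ζ = c/c_c = 327/2760 = 0.1185.
ω_d = ω_n√(1 − ζ²) = 26.90 × √(1 − 0.0140) = 26.71 rad/s.
f_d = ω_d/(2π) = 4.251 Hz.

4.25 Hz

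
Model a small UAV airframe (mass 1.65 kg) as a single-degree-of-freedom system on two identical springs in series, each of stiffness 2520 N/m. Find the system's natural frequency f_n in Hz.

Series springs: 1/k_eq = 2/2520, so k_eq = 2520/2 = 1260 N/m.
ω_n = √(k_eq/m) = √(1260/1.65) = √763.6 = 27.63 rad/s.
f_n = ω_n/(2π) = 27.63/6.283 = 4.398 Hz.

4.40 Hz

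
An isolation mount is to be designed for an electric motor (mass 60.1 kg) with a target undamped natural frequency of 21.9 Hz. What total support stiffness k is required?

ω_n = 2πf_n = 2π × 21.9 = 137.6 rad/s.
k = m·ω_n² = 60.1 × 137.6² = 60.1 × 18930 = 1138000 N/m.

1140000 N/m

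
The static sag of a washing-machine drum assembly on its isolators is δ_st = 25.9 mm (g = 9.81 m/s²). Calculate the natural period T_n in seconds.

0.323 s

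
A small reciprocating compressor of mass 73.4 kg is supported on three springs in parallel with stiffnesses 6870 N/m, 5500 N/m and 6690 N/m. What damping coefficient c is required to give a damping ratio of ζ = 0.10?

Parallel springs add: k_eq = 6870 + 5500 + 6690 = 19060 N/m.
c_c = 2√(k_eq·m) = 2√(19060 × 73.4) = 2366 N·s/m.
c = ζ·c_c = 0.10 × 2366 = 236.6 N·s/m.

237 N·s/m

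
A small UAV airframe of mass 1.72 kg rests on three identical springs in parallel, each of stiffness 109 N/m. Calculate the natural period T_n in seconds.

0.456 s

Parallel springs add: k_eq = 3 × 109 = 327.0 N/m.
ω_n = √(k_eq/m) = √(327.0/1.72) = √190.1 = 13.79 rad/s.
T_n = 2π/ω_n = 6.283/13.79 = 0.4557 s.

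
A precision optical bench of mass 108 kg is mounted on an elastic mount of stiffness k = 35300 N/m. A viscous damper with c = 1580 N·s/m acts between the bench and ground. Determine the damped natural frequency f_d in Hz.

2.63 Hz

ω_n = √(k/m) = √(35300/108) = 18.08 rad/s.
Critical damping c_c = 2√(k·m) = 2√(35300 × 108) = 3905 N·s/m, so ζ = c/c_c = 1580/3905 = 0.4046.
ω_d = ω_n√(1 − ζ²) = 18.08 × √(1 − 0.164) = 16.53 rad/s.
f_d = ω_d/(2π) = 2.631 Hz.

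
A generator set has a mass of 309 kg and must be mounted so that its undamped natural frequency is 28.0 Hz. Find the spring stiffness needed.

9560000 N/m

ω_n = 2πf_n = 2π × 28.0 = 175.9 rad/s.
k = m·ω_n² = 309 × 175.9² = 309 × 30950 = 9564000 N/m.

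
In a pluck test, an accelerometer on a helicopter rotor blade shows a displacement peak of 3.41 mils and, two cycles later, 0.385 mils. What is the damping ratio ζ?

0.171

Logarithmic decrement δ = (1/n)·ln(x₀/x_n) = (1/2)·ln(3.41/0.385) = (1/2)·ln(8.857) = 1.091.
ζ = δ/√(4π² + δ²) = 1.091/√(39.48 + 1.19) = 1.091/6.377 = 0.1710.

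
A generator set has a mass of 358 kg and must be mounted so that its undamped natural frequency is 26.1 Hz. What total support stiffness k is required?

9630000 N/m

ω_n = 2πf_n = 2π × 26.1 = 164.0 rad/s.
k = m·ω_n² = 358 × 164.0² = 358 × 26890 = 9628000 N/m.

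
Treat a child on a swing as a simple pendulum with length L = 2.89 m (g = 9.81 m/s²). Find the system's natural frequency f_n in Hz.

0.293 Hz

For a simple pendulum ω_n = √(g/L) = √(9.81/2.89) = √3.394 = 1.842 rad/s.
f_n = ω_n/(2π) = 1.842/6.283 = 0.2932 Hz.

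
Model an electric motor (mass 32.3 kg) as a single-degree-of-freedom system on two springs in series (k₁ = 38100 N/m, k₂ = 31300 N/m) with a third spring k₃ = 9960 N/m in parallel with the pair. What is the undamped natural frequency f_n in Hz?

4.61 Hz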